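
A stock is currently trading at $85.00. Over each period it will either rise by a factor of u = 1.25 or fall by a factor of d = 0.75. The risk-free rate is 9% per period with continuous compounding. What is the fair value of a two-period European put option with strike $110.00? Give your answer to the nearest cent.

$15.91

Risk-neutral probability p = (e^0.09 − 0.75)/(1.25 − 0.75) = 0.3442/0.5000 = 0.6883
Terminal stock prices: S_uu = 132.8, S_ud = 79.69, S_dd = 47.81
Terminal payoffs (K − S): max(-22.81, 0) = 0, max(30.31, 0) = 30.31, max(62.19, 0) = 62.19
Node u (S = 106.2): V_u = e^(−0.09)·[0.6883·0.0000 + 0.3117·30.3125] = 8.6338
Node d (S = 63.75): V_d = e^(−0.09)·[0.6883·30.3125 + 0.3117·62.1875] = 36.7824
Node 0 (S = 85): V_0 = e^(−0.09)·[0.6883·8.6338 + 0.3117·36.7824] = 15.9082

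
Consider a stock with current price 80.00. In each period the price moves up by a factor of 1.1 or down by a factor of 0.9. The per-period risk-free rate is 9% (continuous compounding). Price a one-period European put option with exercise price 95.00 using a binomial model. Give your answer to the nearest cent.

6.82

Risk-neutral probability p = (e^0.09 − 0.9)/(1.1 − 0.9) = 0.1942/0.2000 = 0.9709
Terminal stock prices: S_u = 88, S_d = 72
Terminal payoffs (K − S): max(7, 0) = 7, max(23, 0) = 23
Node 0 (S = 80): V_0 = e^(−0.09)·[0.9709·7.0000 + 0.0291·23.0000] = 6.8235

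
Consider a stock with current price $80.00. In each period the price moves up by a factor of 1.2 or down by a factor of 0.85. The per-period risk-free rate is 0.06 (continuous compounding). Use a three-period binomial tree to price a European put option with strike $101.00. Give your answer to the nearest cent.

Risk-neutral probability p = (e^0.06 − 0.85)/(1.2 − 0.85) = 0.2118/0.3500 = 0.6052
Terminal stock prices: S_uuu = 138.2, S_uud = 97.92, S_udd = 69.36, S_ddd = 49.13
Terminal payoffs (K − S): max(-37.24, 0) = 0, max(3.08, 0) = 3.08, max(31.64, 0) = 31.64, max(51.87, 0) = 51.87
Node uu (S = 115.2): V_uu = e^(−0.06)·[0.6052·0.0000 + 0.3948·3.0800] = 1.1450
Node ud (S = 81.6): V_ud = e^(−0.06)·[0.6052·3.0800 + 0.3948·31.6400] = 13.5182
Node dd (S = 57.8): V_dd = e^(−0.06)·[0.6052·31.6400 + 0.3948·51.8700] = 37.3182
Node u (S = 96): V_u = e^(−0.06)·[0.6052·1.1450 + 0.3948·13.5182] = 5.6783
Node d (S = 68): V_d = e^(−0.06)·[0.6052·13.5182 + 0.3948·37.3182] = 21.5790
Node 0 (S = 80): V_0 = e^(−0.06)·[0.6052·5.6783 + 0.3948·21.5790] = 11.2589

$11.26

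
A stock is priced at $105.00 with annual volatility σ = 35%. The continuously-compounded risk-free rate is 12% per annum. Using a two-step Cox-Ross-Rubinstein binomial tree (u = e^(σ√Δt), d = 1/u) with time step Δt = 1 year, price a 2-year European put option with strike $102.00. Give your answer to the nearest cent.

CRR parameters: u = e^(σ√Δt) = e^(0.35·√1) = 1.4191, d = 1/u = 0.7047
Per-period rate: rΔt = 0.12·1 = 0.12, so R = e^0.12 = 1.1275
Risk-neutral probability p = (e^0.12 − 0.7047)/(1.4191 − 0.7047) = 0.4228/0.7144 = 0.5919
Terminal stock prices: S_uu = 211.4, S_ud = 105, S_dd = 52.14
Terminal payoffs (K − S): max(-109.4, 0) = 0, max(-3, 0) = 0, max(49.86, 0) = 49.86
Node u (S = 149): V_u = e^(−0.12)·[0.5919·0.0000 + 0.4081·0.0000] = 0.0000
Node d (S = 73.99): V_d = e^(−0.12)·[0.5919·0.0000 + 0.4081·49.8585] = 18.0484
Node 0 (S = 105): V_0 = e^(−0.12)·[0.5919·0.0000 + 0.4081·18.0484] = 6.5334

$6.53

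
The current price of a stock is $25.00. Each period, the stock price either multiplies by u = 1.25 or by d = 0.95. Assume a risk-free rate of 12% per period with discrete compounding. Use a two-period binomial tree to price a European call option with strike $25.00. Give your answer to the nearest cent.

Risk-neutral probability p = (1 + 0.12 − 0.95)/(1.25 − 0.95) = 0.1700/0.3000 = 0.5667
Terminal stock prices: S_uu = 39.06, S_ud = 29.69, S_dd = 22.56
Terminal payoffs (S − K): max(14.06, 0) = 14.06, max(4.688, 0) = 4.688, max(-2.438, 0) = 0
Node u (S = 31.25): V_u = 1/1.12·[0.5667·14.0625 + 0.4333·4.6875] = 8.9286
Node d (S = 23.75): V_d = 1/1.12·[0.5667·4.6875 + 0.4333·0.0000] = 2.3717
Node 0 (S = 25): V_0 = 1/1.12·[0.5667·8.9286 + 0.4333·2.3717] = 5.4350

$5.44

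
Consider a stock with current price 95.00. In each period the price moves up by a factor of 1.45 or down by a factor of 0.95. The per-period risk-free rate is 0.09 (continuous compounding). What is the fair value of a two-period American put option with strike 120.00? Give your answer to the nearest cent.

25.00

Risk-neutral probability p = (e^0.09 − 0.95)/(1.45 − 0.95) = 0.1442/0.5000 = 0.2883
Terminal stock prices: S_uu = 199.7, S_ud = 130.9, S_dd = 85.74
Terminal payoffs (K − S): max(-79.74, 0) = 0, max(-10.86, 0) = 0, max(34.26, 0) = 34.26
Node u (S = 137.8): continuation = e^(−0.09)·[0.2883·0.0000 + 0.7117·0.0000] = 0.0000; exercise value = 0.0000 ≤ continuation, so V_u = 0.0000
Node d (S = 90.25): continuation = e^(−0.09)·[0.2883·0.0000 + 0.7117·34.2625] = 22.2843; exercise value = 29.7500 > continuation, so V_d = 29.7500 (exercise)
Node 0 (S = 95): continuation = e^(−0.09)·[0.2883·0.0000 + 0.7117·29.7500] = 19.3494; exercise value = 25.0000 > continuation, so V_0 = 25.0000 (exercise)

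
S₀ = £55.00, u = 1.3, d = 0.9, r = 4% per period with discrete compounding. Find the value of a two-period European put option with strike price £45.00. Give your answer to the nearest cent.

Risk-neutral probability p = (1 + 0.04 − 0.9)/(1.3 − 0.9) = 0.1400/0.4000 = 0.3500
Terminal stock prices: S_uu = 92.95, S_ud = 64.35, S_dd = 44.55
Terminal payoffs (K − S): max(-47.95, 0) = 0, max(-19.35, 0) = 0, max(0.45, 0) = 0.45
Node u (S = 71.5): V_u = 1/1.04·[0.3500·0.0000 + 0.6500·0.0000] = 0.0000
Node d (S = 49.5): V_d = 1/1.04·[0.3500·0.0000 + 0.6500·0.4500] = 0.2812
Node 0 (S = 55): V_0 = 1/1.04·[0.3500·0.0000 + 0.6500·0.2812] = 0.1758

£0.18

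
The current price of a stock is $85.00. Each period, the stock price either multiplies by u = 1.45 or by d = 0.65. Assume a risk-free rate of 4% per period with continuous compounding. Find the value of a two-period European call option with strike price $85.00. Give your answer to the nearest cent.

Risk-neutral probability p = (e^0.04 − 0.65)/(1.45 − 0.65) = 0.3908/0.8000 = 0.4885
Terminal stock prices: S_uu = 178.7, S_ud = 80.11, S_dd = 35.91
Terminal payoffs (S − K): max(93.71, 0) = 93.71, max(-4.888, 0) = 0, max(-49.09, 0) = 0
Node u (S = 123.2): V_u = e^(−0.04)·[0.4885·93.7125 + 0.5115·0.0000] = 43.9848
Node d (S = 55.25): V_d = e^(−0.04)·[0.4885·0.0000 + 0.5115·0.0000] = 0.0000
Node 0 (S = 85): V_0 = e^(−0.04)·[0.4885·43.9848 + 0.5115·0.0000] = 20.6446

$20.64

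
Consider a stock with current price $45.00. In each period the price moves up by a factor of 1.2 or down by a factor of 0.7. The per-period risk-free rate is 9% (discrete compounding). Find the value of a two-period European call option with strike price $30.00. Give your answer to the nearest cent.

Risk-neutral probability p = (1 + 0.09 − 0.7)/(1.2 − 0.7) = 0.3900/0.5000 = 0.7800
Terminal stock prices: S_uu = 64.8, S_ud = 37.8, S_dd = 22.05
Terminal payoffs (S − K): max(34.8, 0) = 34.8, max(7.8, 0) = 7.8, max(-7.95, 0) = 0
Node u (S = 54): V_u = 1/1.09·[0.7800·34.8000 + 0.2200·7.8000] = 26.4771
Node d (S = 31.5): V_d = 1/1.09·[0.7800·7.8000 + 0.2200·0.0000] = 5.5817
Node 0 (S = 45): V_0 = 1/1.09·[0.7800·26.4771 + 0.2200·5.5817] = 20.0735

$20.07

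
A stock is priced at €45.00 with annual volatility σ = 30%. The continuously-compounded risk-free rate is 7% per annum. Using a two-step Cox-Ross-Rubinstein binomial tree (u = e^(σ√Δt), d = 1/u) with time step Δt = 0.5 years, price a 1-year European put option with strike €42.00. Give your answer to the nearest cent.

CRR parameters: u = e^(σ√Δt) = e^(0.3·√0.5) = 1.2363, d = 1/u = 0.8089
Per-period rate: rΔt = 0.07·0.5 = 0.035, so R = e^0.035 = 1.0356
Risk-neutral probability p = (e^0.035 − 0.8089)/(1.2363 − 0.8089) = 0.2268/0.4275 = 0.5305
Terminal stock prices: S_uu = 68.78, S_ud = 45, S_dd = 29.44
Terminal payoffs (K − S): max(-26.78, 0) = 0, max(-3, 0) = 0, max(12.56, 0) = 12.56
Node u (S = 55.63): V_u = e^(−0.035)·[0.5305·0.0000 + 0.4695·0.0000] = 0.0000
Node d (S = 36.4): V_d = e^(−0.035)·[0.5305·0.0000 + 0.4695·12.5587] = 5.6936
Node 0 (S = 45): V_0 = e^(−0.035)·[0.5305·0.0000 + 0.4695·5.6936] = 2.5812

€2.58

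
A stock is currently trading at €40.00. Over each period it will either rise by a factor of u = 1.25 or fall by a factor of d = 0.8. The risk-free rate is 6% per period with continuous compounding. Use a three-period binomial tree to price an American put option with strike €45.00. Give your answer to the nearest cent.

Risk-neutral probability p = (e^0.06 − 0.8)/(1.25 − 0.8) = 0.2618/0.4500 = 0.5819
Terminal stock prices: S_uuu = 78.12, S_uud = 50, S_udd = 32, S_ddd = 20.48
Terminal payoffs (K − S): max(-33.12, 0) = 0, max(-5, 0) = 0, max(13, 0) = 13, max(24.52, 0) = 24.52
Node uu (S = 62.5): continuation = e^(−0.06)·[0.5819·0.0000 + 0.4181·0.0000] = 0.0000; exercise value = 0.0000 ≤ continuation, so V_uu = 0.0000
Node ud (S = 40): continuation = e^(−0.06)·[0.5819·0.0000 + 0.4181·13.0000] = 5.1193; exercise value = 5.0000 ≤ continuation, so V_ud = 5.1193
Node dd (S = 25.6): continuation = e^(−0.06)·[0.5819·13.0000 + 0.4181·24.5200] = 16.7794; exercise value = 19.4000 > continuation, so V_dd = 19.4000 (exercise)
Node u (S = 50): continuation = e^(−0.06)·[0.5819·0.0000 + 0.4181·5.1193] = 2.0159; exercise value = 0.0000 ≤ continuation, so V_u = 2.0159
Node d (S = 32): continuation = e^(−0.06)·[0.5819·5.1193 + 0.4181·19.4000] = 10.4448; exercise value = 13.0000 > continuation, so V_d = 13.0000 (exercise)
Node 0 (S = 40): continuation = e^(−0.06)·[0.5819·2.0159 + 0.4181·13.0000] = 6.2239; exercise value = 5.0000 ≤ continuation, so V_0 = 6.2239

€6.22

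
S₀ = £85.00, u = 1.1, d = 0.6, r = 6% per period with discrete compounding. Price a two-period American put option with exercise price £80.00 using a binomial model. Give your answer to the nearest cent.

£3.75

Risk-neutral probability p = (1 + 0.06 − 0.6)/(1.1 − 0.6) = 0.4600/0.5000 = 0.9200
Terminal stock prices: S_uu = 102.9, S_ud = 56.1, S_dd = 30.6
Terminal payoffs (K − S): max(-22.85, 0) = 0, max(23.9, 0) = 23.9, max(49.4, 0) = 49.4
Node u (S = 93.5): continuation = 1/1.06·[0.9200·0.0000 + 0.0800·23.9000] = 1.8038; exercise value = 0.0000 ≤ continuation, so V_u = 1.8038
Node d (S = 51): continuation = 1/1.06·[0.9200·23.9000 + 0.0800·49.4000] = 24.4717; exercise value = 29.0000 > continuation, so V_d = 29.0000 (exercise)
Node 0 (S = 85): continuation = 1/1.06·[0.9200·1.8038 + 0.0800·29.0000] = 3.7542; exercise value = 0.0000 ≤ continuation, so V_0 = 3.7542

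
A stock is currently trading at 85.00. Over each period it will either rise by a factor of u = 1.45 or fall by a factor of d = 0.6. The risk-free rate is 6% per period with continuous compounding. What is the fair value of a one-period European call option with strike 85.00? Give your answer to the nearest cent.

19.57

Risk-neutral probability p = (e^0.06 − 0.6)/(1.45 − 0.6) = 0.4618/0.8500 = 0.5433
Terminal stock prices: S_u = 123.2, S_d = 51
Terminal payoffs (S − K): max(38.25, 0) = 38.25, max(-34, 0) = 0
Node 0 (S = 85): V_0 = e^(−0.06)·[0.5433·38.2500 + 0.4567·0.0000] = 19.5724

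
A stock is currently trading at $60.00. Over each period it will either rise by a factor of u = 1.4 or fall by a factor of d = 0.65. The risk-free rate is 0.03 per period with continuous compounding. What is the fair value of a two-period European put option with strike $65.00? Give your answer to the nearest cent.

Risk-neutral probability p = (e^0.03 − 0.65)/(1.4 − 0.65) = 0.3805/0.7500 = 0.5073
Terminal stock prices: S_uu = 117.6, S_ud = 54.6, S_dd = 25.35
Terminal payoffs (K − S): max(-52.6, 0) = 0, max(10.4, 0) = 10.4, max(39.65, 0) = 39.65
Node u (S = 84): V_u = e^(−0.03)·[0.5073·0.0000 + 0.4927·10.4000] = 4.9729
Node d (S = 39): V_d = e^(−0.03)·[0.5073·10.4000 + 0.4927·39.6500] = 24.0790
Node 0 (S = 60): V_0 = e^(−0.03)·[0.5073·4.9729 + 0.4927·24.0790] = 13.9618

$13.96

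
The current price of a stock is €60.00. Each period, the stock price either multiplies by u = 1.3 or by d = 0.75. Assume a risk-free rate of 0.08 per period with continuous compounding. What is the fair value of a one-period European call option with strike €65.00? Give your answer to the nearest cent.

Risk-neutral probability p = (e^0.08 − 0.75)/(1.3 − 0.75) = 0.3333/0.5500 = 0.6060
Terminal stock prices: S_u = 78, S_d = 45
Terminal payoffs (S − K): max(13, 0) = 13, max(-20, 0) = 0
Node 0 (S = 60): V_0 = e^(−0.08)·[0.6060·13.0000 + 0.3940·0.0000] = 7.2720

€7.27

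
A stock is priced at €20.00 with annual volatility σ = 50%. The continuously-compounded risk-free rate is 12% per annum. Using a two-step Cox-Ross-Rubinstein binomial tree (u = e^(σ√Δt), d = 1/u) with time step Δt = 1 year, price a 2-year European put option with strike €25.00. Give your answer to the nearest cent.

€5.44

CRR parameters: u = e^(σ√Δt) = e^(0.5·√1) = 1.6487, d = 1/u = 0.6065
Per-period rate: rΔt = 0.12·1 = 0.12, so R = e^0.12 = 1.1275
Risk-neutral probability p = (e^0.12 − 0.6065)/(1.6487 − 0.6065) = 0.5210/1.0422 = 0.4999
Terminal stock prices: S_uu = 54.37, S_ud = 20, S_dd = 7.358
Terminal payoffs (K − S): max(-29.37, 0) = 0, max(5, 0) = 5, max(17.64, 0) = 17.64
Node u (S = 32.97): V_u = e^(−0.12)·[0.4999·0.0000 + 0.5001·5.0000] = 2.2179
Node d (S = 12.13): V_d = e^(−0.12)·[0.4999·5.0000 + 0.5001·17.6424] = 10.0424
Node 0 (S = 20): V_0 = e^(−0.12)·[0.4999·2.2179 + 0.5001·10.0424] = 5.4378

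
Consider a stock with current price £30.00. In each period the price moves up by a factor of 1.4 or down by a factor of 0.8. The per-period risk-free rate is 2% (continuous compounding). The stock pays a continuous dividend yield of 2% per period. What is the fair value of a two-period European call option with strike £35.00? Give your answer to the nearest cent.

Per-period risk-free factor R = e^0.02 = 1.0202; dividend-adjusted growth = e^(0.02−0.02) = 1.0000.
Risk-neutral probability p = (1.0000 − 0.8)/(1.4 − 0.8) = 0.2000/0.6000 = 0.3333
Terminal stock prices: S_uu = 58.8, S_ud = 33.6, S_dd = 19.2
Terminal payoffs (S − K): max(23.8, 0) = 23.8, max(-1.4, 0) = 0, max(-15.8, 0) = 0
Node u (S = 42): V_u = e^(−0.02)·[0.3333·23.8000 + 0.6667·0.0000] = 7.7762
Node d (S = 24): V_d = e^(−0.02)·[0.3333·0.0000 + 0.6667·0.0000] = 0.0000
Node 0 (S = 30): V_0 = e^(−0.02)·[0.3333·7.7762 + 0.6667·0.0000] = 2.5408

£2.54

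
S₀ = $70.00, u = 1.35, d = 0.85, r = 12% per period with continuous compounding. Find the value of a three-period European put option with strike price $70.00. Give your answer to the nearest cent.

Risk-neutral probability p = (e^0.12 − 0.85)/(1.35 − 0.85) = 0.2775/0.5000 = 0.5550
Terminal stock prices: S_uuu = 172.2, S_uud = 108.4, S_udd = 68.28, S_ddd = 42.99
Terminal payoffs (K − S): max(-102.2, 0) = 0, max(-38.44, 0) = 0, max(1.724, 0) = 1.724, max(27.01, 0) = 27.01
Node uu (S = 127.6): V_uu = e^(−0.12)·[0.5550·0.0000 + 0.4450·0.0000] = 0.0000
Node ud (S = 80.33): V_ud = e^(−0.12)·[0.5550·0.0000 + 0.4450·1.7238] = 0.6803
Node dd (S = 50.57): V_dd = e^(−0.12)·[0.5550·1.7238 + 0.4450·27.0113] = 11.5094
Node u (S = 94.5): V_u = e^(−0.12)·[0.5550·0.0000 + 0.4450·0.6803] = 0.2685
Node d (S = 59.5): V_d = e^(−0.12)·[0.5550·0.6803 + 0.4450·11.5094] = 4.8775
Node 0 (S = 70): V_0 = e^(−0.12)·[0.5550·0.2685 + 0.4450·4.8775] = 2.0572

$2.06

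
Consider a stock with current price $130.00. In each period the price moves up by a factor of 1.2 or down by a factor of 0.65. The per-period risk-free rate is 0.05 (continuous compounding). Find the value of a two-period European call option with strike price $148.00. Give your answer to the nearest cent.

Risk-neutral probability p = (e^0.05 − 0.65)/(1.2 − 0.65) = 0.4013/0.5500 = 0.7296
Terminal stock prices: S_uu = 187.2, S_ud = 101.4, S_dd = 54.93
Terminal payoffs (S − K): max(39.2, 0) = 39.2, max(-46.6, 0) = 0, max(-93.07, 0) = 0
Node u (S = 156): V_u = e^(−0.05)·[0.7296·39.2000 + 0.2704·0.0000] = 27.2049
Node d (S = 84.5): V_d = e^(−0.05)·[0.7296·0.0000 + 0.2704·0.0000] = 0.0000
Node 0 (S = 130): V_0 = e^(−0.05)·[0.7296·27.2049 + 0.2704·0.0000] = 18.8802

$18.88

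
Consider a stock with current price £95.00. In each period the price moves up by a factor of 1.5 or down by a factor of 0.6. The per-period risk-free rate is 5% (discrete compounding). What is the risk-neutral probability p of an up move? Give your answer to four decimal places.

Risk-neutral probability p = (1 + 0.05 − 0.6)/(1.5 − 0.6) = 0.4500/0.9000 = 0.5000

p = 0.5000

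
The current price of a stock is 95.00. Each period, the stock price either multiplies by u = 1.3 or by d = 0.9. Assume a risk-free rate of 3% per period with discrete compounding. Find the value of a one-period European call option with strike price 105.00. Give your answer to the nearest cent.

5.84

Risk-neutral probability p = (1 + 0.03 − 0.9)/(1.3 − 0.9) = 0.1300/0.4000 = 0.3250
Terminal stock prices: S_u = 123.5, S_d = 85.5
Terminal payoffs (S − K): max(18.5, 0) = 18.5, max(-19.5, 0) = 0
Node 0 (S = 95): V_0 = 1/1.03·[0.3250·18.5000 + 0.6750·0.0000] = 5.8374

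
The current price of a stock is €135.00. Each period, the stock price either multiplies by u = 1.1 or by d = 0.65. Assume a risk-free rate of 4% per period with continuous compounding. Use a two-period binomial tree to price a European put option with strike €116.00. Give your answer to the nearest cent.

€5.05

Risk-neutral probability p = (e^0.04 − 0.65)/(1.1 − 0.65) = 0.3908/0.4500 = 0.8685
Terminal stock prices: S_uu = 163.4, S_ud = 96.53, S_dd = 57.04
Terminal payoffs (K − S): max(-47.35, 0) = 0, max(19.47, 0) = 19.47, max(58.96, 0) = 58.96
Node u (S = 148.5): V_u = e^(−0.04)·[0.8685·0.0000 + 0.1315·19.4750] = 2.4611
Node d (S = 87.75): V_d = e^(−0.04)·[0.8685·19.4750 + 0.1315·58.9625] = 23.7016
Node 0 (S = 135): V_0 = e^(−0.04)·[0.8685·2.4611 + 0.1315·23.7016] = 5.0489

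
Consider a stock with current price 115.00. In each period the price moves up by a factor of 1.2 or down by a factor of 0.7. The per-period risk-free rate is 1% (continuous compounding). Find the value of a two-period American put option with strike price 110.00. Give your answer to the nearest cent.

14.19

Risk-neutral probability p = (e^0.01 − 0.7)/(1.2 − 0.7) = 0.3101/0.5000 = 0.6201
Terminal stock prices: S_uu = 165.6, S_ud = 96.6, S_dd = 56.35
Terminal payoffs (K − S): max(-55.6, 0) = 0, max(13.4, 0) = 13.4, max(53.65, 0) = 53.65
Node u (S = 138): continuation = e^(−0.01)·[0.6201·0.0000 + 0.3799·13.4000] = 5.0400; exercise value = 0.0000 ≤ continuation, so V_u = 5.0400
Node d (S = 80.5): continuation = e^(−0.01)·[0.6201·13.4000 + 0.3799·53.6500] = 28.4055; exercise value = 29.5000 > continuation, so V_d = 29.5000 (exercise)
Node 0 (S = 115): continuation = e^(−0.01)·[0.6201·5.0400 + 0.3799·29.5000] = 14.1897; exercise value = 0.0000 ≤ continuation, so V_0 = 14.1897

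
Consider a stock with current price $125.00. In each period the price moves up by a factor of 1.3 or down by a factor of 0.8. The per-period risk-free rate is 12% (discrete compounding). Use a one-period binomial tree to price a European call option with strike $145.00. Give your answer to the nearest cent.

$10.00

Risk-neutral probability p = (1 + 0.12 − 0.8)/(1.3 − 0.8) = 0.3200/0.5000 = 0.6400
Terminal stock prices: S_u = 162.5, S_d = 100
Terminal payoffs (S − K): max(17.5, 0) = 17.5, max(-45, 0) = 0
Node 0 (S = 125): V_0 = 1/1.12·[0.6400·17.5000 + 0.3600·0.0000] = 10.0000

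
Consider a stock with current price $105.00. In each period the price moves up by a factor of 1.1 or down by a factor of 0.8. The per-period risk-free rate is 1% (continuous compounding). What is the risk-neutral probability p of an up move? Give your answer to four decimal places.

p = 0.7002

Risk-neutral probability p = (e^0.01 − 0.8)/(1.1 − 0.8) = 0.2101/0.3000 = 0.7002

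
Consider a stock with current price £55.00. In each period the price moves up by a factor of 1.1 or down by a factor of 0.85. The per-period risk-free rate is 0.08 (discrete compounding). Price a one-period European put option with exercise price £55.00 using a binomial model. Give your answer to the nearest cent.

£0.61

Risk-neutral probability p = (1 + 0.08 − 0.85)/(1.1 − 0.85) = 0.2300/0.2500 = 0.9200
Terminal stock prices: S_u = 60.5, S_d = 46.75
Terminal payoffs (K − S): max(-5.5, 0) = 0, max(8.25, 0) = 8.25
Node 0 (S = 55): V_0 = 1/1.08·[0.9200·0.0000 + 0.0800·8.2500] = 0.6111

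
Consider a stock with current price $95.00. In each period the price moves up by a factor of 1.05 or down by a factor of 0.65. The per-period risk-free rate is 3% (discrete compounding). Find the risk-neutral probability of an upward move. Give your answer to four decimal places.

Risk-neutral probability p = (1 + 0.03 − 0.65)/(1.05 − 0.65) = 0.3800/0.4000 = 0.9500

p = 0.9500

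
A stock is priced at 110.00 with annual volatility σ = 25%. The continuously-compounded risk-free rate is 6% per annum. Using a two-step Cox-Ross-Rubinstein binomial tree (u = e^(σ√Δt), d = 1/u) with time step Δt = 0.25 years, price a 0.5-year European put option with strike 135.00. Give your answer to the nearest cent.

22.71

CRR parameters: u = e^(σ√Δt) = e^(0.25·√0.25) = 1.1331, d = 1/u = 0.8825
Per-period rate: rΔt = 0.06·0.25 = 0.015, so R = e^0.015 = 1.0151
Risk-neutral probability p = (e^0.015 − 0.8825)/(1.1331 − 0.8825) = 0.1326/0.2507 = 0.5291
Terminal stock prices: S_uu = 141.2, S_ud = 110, S_dd = 85.67
Terminal payoffs (K − S): max(-6.243, 0) = 0, max(25, 0) = 25, max(49.33, 0) = 49.33
Node u (S = 124.6): V_u = e^(−0.015)·[0.5291·0.0000 + 0.4709·25.0000] = 11.5976
Node d (S = 97.07): V_d = e^(−0.015)·[0.5291·25.0000 + 0.4709·49.3319] = 35.9155
Node 0 (S = 110): V_0 = e^(−0.015)·[0.5291·11.5976 + 0.4709·35.9155] = 22.7061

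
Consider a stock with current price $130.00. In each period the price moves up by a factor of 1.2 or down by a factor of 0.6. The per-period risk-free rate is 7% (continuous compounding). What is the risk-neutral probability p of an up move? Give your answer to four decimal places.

Risk-neutral probability p = (e^0.07 − 0.6)/(1.2 − 0.6) = 0.4725/0.6000 = 0.7875

p = 0.7875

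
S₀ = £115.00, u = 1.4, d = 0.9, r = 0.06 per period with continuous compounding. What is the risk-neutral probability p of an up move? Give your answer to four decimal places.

Risk-neutral probability p = (e^0.06 − 0.9)/(1.4 − 0.9) = 0.1618/0.5000 = 0.3237

p = 0.3237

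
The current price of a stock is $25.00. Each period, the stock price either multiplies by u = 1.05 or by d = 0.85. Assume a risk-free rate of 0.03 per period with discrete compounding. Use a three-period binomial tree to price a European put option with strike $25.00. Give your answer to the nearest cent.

$0.51

Risk-neutral probability p = (1 + 0.03 − 0.85)/(1.05 − 0.85) = 0.1800/0.2000 = 0.9000
Terminal stock prices: S_uuu = 28.94, S_uud = 23.43, S_udd = 18.97, S_ddd = 15.35
Terminal payoffs (K − S): max(-3.941, 0) = 0, max(1.572, 0) = 1.572, max(6.034, 0) = 6.034, max(9.647, 0) = 9.647
Node uu (S = 27.56): V_uu = 1/1.03·[0.9000·0.0000 + 0.1000·1.5719] = 0.1526
Node ud (S = 22.31): V_ud = 1/1.03·[0.9000·1.5719 + 0.1000·6.0344] = 1.9593
Node dd (S = 18.06): V_dd = 1/1.03·[0.9000·6.0344 + 0.1000·9.6469] = 6.2093
Node u (S = 26.25): V_u = 1/1.03·[0.9000·0.1526 + 0.1000·1.9593] = 0.3236
Node d (S = 21.25): V_d = 1/1.03·[0.9000·1.9593 + 0.1000·6.2093] = 2.3149
Node 0 (S = 25): V_0 = 1/1.03·[0.9000·0.3236 + 0.1000·2.3149] = 0.5075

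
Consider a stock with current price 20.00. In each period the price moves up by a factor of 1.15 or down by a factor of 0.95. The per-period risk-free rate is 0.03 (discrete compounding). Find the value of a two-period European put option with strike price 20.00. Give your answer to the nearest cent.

Risk-neutral probability p = (1 + 0.03 − 0.95)/(1.15 − 0.95) = 0.0800/0.2000 = 0.4000
Terminal stock prices: S_uu = 26.45, S_ud = 21.85, S_dd = 18.05
Terminal payoffs (K − S): max(-6.45, 0) = 0, max(-1.85, 0) = 0, max(1.95, 0) = 1.95
Node u (S = 23): V_u = 1/1.03·[0.4000·0.0000 + 0.6000·0.0000] = 0.0000
Node d (S = 19): V_d = 1/1.03·[0.4000·0.0000 + 0.6000·1.9500] = 1.1359
Node 0 (S = 20): V_0 = 1/1.03·[0.4000·0.0000 + 0.6000·1.1359] = 0.6617

0.66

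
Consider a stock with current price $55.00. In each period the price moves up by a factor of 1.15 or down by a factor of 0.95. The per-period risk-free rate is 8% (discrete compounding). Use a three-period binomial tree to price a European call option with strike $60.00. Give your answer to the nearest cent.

$8.36

Risk-neutral probability p = (1 + 0.08 − 0.95)/(1.15 − 0.95) = 0.1300/0.2000 = 0.6500
Terminal stock prices: S_uuu = 83.65, S_uud = 69.1, S_udd = 57.08, S_ddd = 47.16
Terminal payoffs (S − K): max(23.65, 0) = 23.65, max(9.101, 0) = 9.101, max(-2.917, 0) = 0, max(-12.84, 0) = 0
Node uu (S = 72.74): V_uu = 1/1.08·[0.6500·23.6481 + 0.3500·9.1006] = 17.1819
Node ud (S = 60.09): V_ud = 1/1.08·[0.6500·9.1006 + 0.3500·0.0000] = 5.4772
Node dd (S = 49.64): V_dd = 1/1.08·[0.6500·0.0000 + 0.3500·0.0000] = 0.0000
Node u (S = 63.25): V_u = 1/1.08·[0.6500·17.1819 + 0.3500·5.4772] = 12.1160
Node d (S = 52.25): V_d = 1/1.08·[0.6500·5.4772 + 0.3500·0.0000] = 3.2965
Node 0 (S = 55): V_0 = 1/1.08·[0.6500·12.1160 + 0.3500·3.2965] = 8.3603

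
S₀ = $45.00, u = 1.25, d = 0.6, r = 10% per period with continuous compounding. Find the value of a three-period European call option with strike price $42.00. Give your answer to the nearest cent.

Risk-neutral probability p = (e^0.1 − 0.6)/(1.25 − 0.6) = 0.5052/0.6500 = 0.7772
Terminal stock prices: S_uuu = 87.89, S_uud = 42.19, S_udd = 20.25, S_ddd = 9.72
Terminal payoffs (S − K): max(45.89, 0) = 45.89, max(0.1875, 0) = 0.1875, max(-21.75, 0) = 0, max(-32.28, 0) = 0
Node uu (S = 70.31): V_uu = e^(−0.1)·[0.7772·45.8906 + 0.2228·0.1875] = 32.3093
Node ud (S = 33.75): V_ud = e^(−0.1)·[0.7772·0.1875 + 0.2228·0.0000] = 0.1319
Node dd (S = 16.2): V_dd = e^(−0.1)·[0.7772·0.0000 + 0.2228·0.0000] = 0.0000
Node u (S = 56.25): V_u = e^(−0.1)·[0.7772·32.3093 + 0.2228·0.1319] = 22.7474
Node d (S = 27): V_d = e^(−0.1)·[0.7772·0.1319 + 0.2228·0.0000] = 0.0927
Node 0 (S = 45): V_0 = e^(−0.1)·[0.7772·22.7474 + 0.2228·0.0927] = 16.0153

$16.02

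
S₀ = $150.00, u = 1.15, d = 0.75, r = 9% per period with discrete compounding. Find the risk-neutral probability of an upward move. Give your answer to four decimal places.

p = 0.8500

Risk-neutral probability p = (1 + 0.09 − 0.75)/(1.15 − 0.75) = 0.3400/0.4000 = 0.8500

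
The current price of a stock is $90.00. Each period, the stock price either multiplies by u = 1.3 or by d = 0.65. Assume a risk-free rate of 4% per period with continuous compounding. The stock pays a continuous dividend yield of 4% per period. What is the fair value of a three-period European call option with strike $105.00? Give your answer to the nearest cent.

Per-period risk-free factor R = e^0.04 = 1.0408; dividend-adjusted growth = e^(0.04−0.04) = 1.0000.
Risk-neutral probability p = (1.0000 − 0.65)/(1.3 − 0.65) = 0.3500/0.6500 = 0.5385
Terminal stock prices: S_uuu = 197.7, S_uud = 98.87, S_udd = 49.43, S_ddd = 24.72
Terminal payoffs (S − K): max(92.73, 0) = 92.73, max(-6.135, 0) = 0, max(-55.57, 0) = 0, max(-80.28, 0) = 0
Node uu (S = 152.1): V_uu = e^(−0.04)·[0.5385·92.7300 + 0.4615·0.0000] = 47.9737
Node ud (S = 76.05): V_ud = e^(−0.04)·[0.5385·0.0000 + 0.4615·0.0000] = 0.0000
Node dd (S = 38.03): V_dd = e^(−0.04)·[0.5385·0.0000 + 0.4615·0.0000] = 0.0000
Node u (S = 117): V_u = e^(−0.04)·[0.5385·47.9737 + 0.4615·0.0000] = 24.8191
Node d (S = 58.5): V_d = e^(−0.04)·[0.5385·0.0000 + 0.4615·0.0000] = 0.0000
Node 0 (S = 90): V_0 = e^(−0.04)·[0.5385·24.8191 + 0.4615·0.0000] = 12.8401

$12.84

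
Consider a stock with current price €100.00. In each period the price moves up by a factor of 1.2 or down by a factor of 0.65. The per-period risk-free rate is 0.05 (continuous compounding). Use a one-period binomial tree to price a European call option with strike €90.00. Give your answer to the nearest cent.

€20.82

Risk-neutral probability p = (e^0.05 − 0.65)/(1.2 − 0.65) = 0.4013/0.5500 = 0.7296
Terminal stock prices: S_u = 120, S_d = 65
Terminal payoffs (S − K): max(30, 0) = 30, max(-25, 0) = 0
Node 0 (S = 100): V_0 = e^(−0.05)·[0.7296·30.0000 + 0.2704·0.0000] = 20.8200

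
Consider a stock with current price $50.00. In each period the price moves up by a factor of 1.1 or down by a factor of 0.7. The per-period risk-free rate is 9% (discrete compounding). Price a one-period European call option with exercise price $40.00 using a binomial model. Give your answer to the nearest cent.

$13.42

Risk-neutral probability p = (1 + 0.09 − 0.7)/(1.1 − 0.7) = 0.3900/0.4000 = 0.9750
Terminal stock prices: S_u = 55, S_d = 35
Terminal payoffs (S − K): max(15, 0) = 15, max(-5, 0) = 0
Node 0 (S = 50): V_0 = 1/1.09·[0.9750·15.0000 + 0.0250·0.0000] = 13.4174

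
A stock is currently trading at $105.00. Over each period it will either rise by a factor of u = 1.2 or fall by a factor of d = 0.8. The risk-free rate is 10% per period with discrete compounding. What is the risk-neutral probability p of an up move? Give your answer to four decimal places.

Risk-neutral probability p = (1 + 0.1 − 0.8)/(1.2 − 0.8) = 0.3000/0.4000 = 0.7500

p = 0.7500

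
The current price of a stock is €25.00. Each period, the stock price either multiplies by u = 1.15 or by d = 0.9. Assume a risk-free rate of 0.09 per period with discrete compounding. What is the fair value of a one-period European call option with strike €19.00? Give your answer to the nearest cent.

€7.57

Risk-neutral probability p = (1 + 0.09 − 0.9)/(1.15 − 0.9) = 0.1900/0.2500 = 0.7600
Terminal stock prices: S_u = 28.75, S_d = 22.5
Terminal payoffs (S − K): max(9.75, 0) = 9.75, max(3.5, 0) = 3.5
Node 0 (S = 25): V_0 = 1/1.09·[0.7600·9.7500 + 0.2400·3.5000] = 7.5688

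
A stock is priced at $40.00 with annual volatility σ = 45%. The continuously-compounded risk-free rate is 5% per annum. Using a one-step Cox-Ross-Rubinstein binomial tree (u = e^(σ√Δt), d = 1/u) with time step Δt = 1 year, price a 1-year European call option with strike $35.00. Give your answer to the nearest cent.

CRR parameters: u = e^(σ√Δt) = e^(0.45·√1) = 1.5683, d = 1/u = 0.6376
Per-period rate: rΔt = 0.05·1 = 0.05, so R = e^0.05 = 1.0513
Risk-neutral probability p = (e^0.05 − 0.6376)/(1.5683 − 0.6376) = 0.4136/0.9307 = 0.4445
Terminal stock prices: S_u = 62.73, S_d = 25.51
Terminal payoffs (S − K): max(27.73, 0) = 27.73, max(-9.495, 0) = 0
Node 0 (S = 40): V_0 = e^(−0.05)·[0.4445·27.7325 + 0.5555·0.0000] = 11.7246

$11.72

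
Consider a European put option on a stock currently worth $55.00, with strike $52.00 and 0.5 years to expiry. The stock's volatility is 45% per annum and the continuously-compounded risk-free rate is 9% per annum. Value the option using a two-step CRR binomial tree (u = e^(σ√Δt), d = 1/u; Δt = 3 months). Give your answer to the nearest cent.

$4.14

CRR parameters: u = e^(σ√Δt) = e^(0.45·√0.25) = 1.2523, d = 1/u = 0.7985
Per-period rate: rΔt = 0.09·0.25 = 0.0225, so R = e^0.0225 = 1.0228
Risk-neutral probability p = (e^0.0225 − 0.7985)/(1.2523 − 0.7985) = 0.2242/0.4538 = 0.4941
Terminal stock prices: S_uu = 86.26, S_ud = 55, S_dd = 35.07
Terminal payoffs (K − S): max(-34.26, 0) = 0, max(-3, 0) = 0, max(16.93, 0) = 16.93
Node u (S = 68.88): V_u = e^(−0.0225)·[0.4941·0.0000 + 0.5059·0.0000] = 0.0000
Node d (S = 43.92): V_d = e^(−0.0225)·[0.4941·0.0000 + 0.5059·16.9305] = 8.3741
Node 0 (S = 55): V_0 = e^(−0.0225)·[0.4941·0.0000 + 0.5059·8.3741] = 4.1420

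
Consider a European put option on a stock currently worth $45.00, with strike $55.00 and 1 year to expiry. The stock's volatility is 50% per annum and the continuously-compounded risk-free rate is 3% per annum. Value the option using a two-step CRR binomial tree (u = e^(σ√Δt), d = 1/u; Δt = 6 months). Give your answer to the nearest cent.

$14.99

CRR parameters: u = e^(σ√Δt) = e^(0.5·√0.5) = 1.4241, d = 1/u = 0.7022
Per-period rate: rΔt = 0.03·0.5 = 0.015, so R = e^0.015 = 1.0151
Risk-neutral probability p = (e^0.015 − 0.7022)/(1.4241 − 0.7022) = 0.3129/0.7219 = 0.4335
Terminal stock prices: S_uu = 91.27, S_ud = 45, S_dd = 22.19
Terminal payoffs (K − S): max(-36.27, 0) = 0, max(10, 0) = 10, max(32.81, 0) = 32.81
Node u (S = 64.09): V_u = e^(−0.015)·[0.4335·0.0000 + 0.5665·10.0000] = 5.5811
Node d (S = 31.6): V_d = e^(−0.015)·[0.4335·10.0000 + 0.5665·32.8119] = 22.5827
Node 0 (S = 45): V_0 = e^(−0.015)·[0.4335·5.5811 + 0.5665·22.5827] = 14.9868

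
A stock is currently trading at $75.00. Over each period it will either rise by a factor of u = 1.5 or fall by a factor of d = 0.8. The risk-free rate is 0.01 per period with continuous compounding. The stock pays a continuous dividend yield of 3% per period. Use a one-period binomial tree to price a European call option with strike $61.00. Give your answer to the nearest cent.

Per-period risk-free factor R = e^0.01 = 1.0101; dividend-adjusted growth = e^(0.01−0.03) = 0.9802.
Risk-neutral probability p = (0.9802 − 0.8)/(1.5 − 0.8) = 0.1802/0.7000 = 0.2574
Terminal stock prices: S_u = 112.5, S_d = 60
Terminal payoffs (S − K): max(51.5, 0) = 51.5, max(-1, 0) = 0
Node 0 (S = 75): V_0 = e^(−0.01)·[0.2574·51.5000 + 0.7426·0.0000] = 13.1256

$13.13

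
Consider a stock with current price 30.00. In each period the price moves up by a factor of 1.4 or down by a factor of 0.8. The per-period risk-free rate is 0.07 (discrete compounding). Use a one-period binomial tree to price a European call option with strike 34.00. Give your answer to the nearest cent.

Risk-neutral probability p = (1 + 0.07 − 0.8)/(1.4 − 0.8) = 0.2700/0.6000 = 0.4500
Terminal stock prices: S_u = 42, S_d = 24
Terminal payoffs (S − K): max(8, 0) = 8, max(-10, 0) = 0
Node 0 (S = 30): V_0 = 1/1.07·[0.4500·8.0000 + 0.5500·0.0000] = 3.3645

3.36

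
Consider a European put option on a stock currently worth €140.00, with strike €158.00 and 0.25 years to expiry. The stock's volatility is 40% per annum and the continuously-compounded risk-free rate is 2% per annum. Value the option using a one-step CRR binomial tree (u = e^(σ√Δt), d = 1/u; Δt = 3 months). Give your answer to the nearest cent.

CRR parameters: u = e^(σ√Δt) = e^(0.4·√0.25) = 1.2214, d = 1/u = 0.8187
Per-period rate: rΔt = 0.02·0.25 = 0.005, so R = e^0.005 = 1.0050
Risk-neutral probability p = (e^0.005 − 0.8187)/(1.2214 − 0.8187) = 0.1863/0.4027 = 0.4626
Terminal stock prices: S_u = 171, S_d = 114.6
Terminal payoffs (K − S): max(-13, 0) = 0, max(43.38, 0) = 43.38
Node 0 (S = 140): V_0 = e^(−0.005)·[0.4626·0.0000 + 0.5374·43.3777] = 23.1943

€23.19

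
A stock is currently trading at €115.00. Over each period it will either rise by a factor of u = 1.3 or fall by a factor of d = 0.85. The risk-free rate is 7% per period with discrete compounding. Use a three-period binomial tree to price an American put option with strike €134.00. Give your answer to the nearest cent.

Risk-neutral probability p = (1 + 0.07 − 0.85)/(1.3 − 0.85) = 0.2200/0.4500 = 0.4889
Terminal stock prices: S_uuu = 252.7, S_uud = 165.2, S_udd = 108, S_ddd = 70.62
Terminal payoffs (K − S): max(-118.7, 0) = 0, max(-31.2, 0) = 0, max(25.99, 0) = 25.99, max(63.38, 0) = 63.38
Node uu (S = 194.4): continuation = 1/1.07·[0.4889·0.0000 + 0.5111·0.0000] = 0.0000; exercise value = 0.0000 ≤ continuation, so V_uu = 0.0000
Node ud (S = 127.1): continuation = 1/1.07·[0.4889·0.0000 + 0.5111·25.9863] = 12.4130; exercise value = 6.9250 ≤ continuation, so V_ud = 12.4130
Node dd (S = 83.09): continuation = 1/1.07·[0.4889·25.9863 + 0.5111·63.3756] = 42.1461; exercise value = 50.9125 > continuation, so V_dd = 50.9125 (exercise)
Node u (S = 149.5): continuation = 1/1.07·[0.4889·0.0000 + 0.5111·12.4130] = 5.9293; exercise value = 0.0000 ≤ continuation, so V_u = 5.9293
Node d (S = 97.75): continuation = 1/1.07·[0.4889·12.4130 + 0.5111·50.9125] = 29.9911; exercise value = 36.2500 > continuation, so V_d = 36.2500 (exercise)
Node 0 (S = 115): continuation = 1/1.07·[0.4889·5.9293 + 0.5111·36.2500] = 20.0248; exercise value = 19.0000 ≤ continuation, so V_0 = 20.0248

€20.02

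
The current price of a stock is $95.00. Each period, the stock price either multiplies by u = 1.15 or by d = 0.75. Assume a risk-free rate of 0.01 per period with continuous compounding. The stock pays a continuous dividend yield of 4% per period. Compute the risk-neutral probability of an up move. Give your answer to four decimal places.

Per-period risk-free factor R = e^0.01 = 1.0101; dividend-adjusted growth = e^(0.01−0.04) = 0.9704.
Risk-neutral probability p = (0.9704 − 0.75)/(1.15 − 0.75) = 0.2204/0.4000 = 0.5511

p = 0.5511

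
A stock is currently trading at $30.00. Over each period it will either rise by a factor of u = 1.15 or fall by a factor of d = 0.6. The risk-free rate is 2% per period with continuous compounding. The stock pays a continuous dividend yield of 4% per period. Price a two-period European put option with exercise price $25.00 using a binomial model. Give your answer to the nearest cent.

$3.06

Per-period risk-free factor R = e^0.02 = 1.0202; dividend-adjusted growth = e^(0.02−0.04) = 0.9802.
Risk-neutral probability p = (0.9802 − 0.6)/(1.15 − 0.6) = 0.3802/0.5500 = 0.6913
Terminal stock prices: S_uu = 39.67, S_ud = 20.7, S_dd = 10.8
Terminal payoffs (K − S): max(-14.67, 0) = 0, max(4.3, 0) = 4.3, max(14.2, 0) = 14.2
Node u (S = 34.5): V_u = e^(−0.02)·[0.6913·0.0000 + 0.3087·4.3000] = 1.3013
Node d (S = 18): V_d = e^(−0.02)·[0.6913·4.3000 + 0.3087·14.2000] = 7.2108
Node 0 (S = 30): V_0 = e^(−0.02)·[0.6913·1.3013 + 0.3087·7.2108] = 3.0638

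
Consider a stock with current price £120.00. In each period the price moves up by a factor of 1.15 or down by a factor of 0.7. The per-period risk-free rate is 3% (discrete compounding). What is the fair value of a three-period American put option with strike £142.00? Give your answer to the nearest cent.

Risk-neutral probability p = (1 + 0.03 − 0.7)/(1.15 − 0.7) = 0.3300/0.4500 = 0.7333
Terminal stock prices: S_uuu = 182.5, S_uud = 111.1, S_udd = 67.62, S_ddd = 41.16
Terminal payoffs (K − S): max(-40.5, 0) = 0, max(30.91, 0) = 30.91, max(74.38, 0) = 74.38, max(100.8, 0) = 100.8
Node uu (S = 158.7): continuation = 1/1.03·[0.7333·0.0000 + 0.2667·30.9100] = 8.0026; exercise value = 0.0000 ≤ continuation, so V_uu = 8.0026
Node ud (S = 96.6): continuation = 1/1.03·[0.7333·30.9100 + 0.2667·74.3800] = 41.2641; exercise value = 45.4000 > continuation, so V_ud = 45.4000 (exercise)
Node dd (S = 58.8): continuation = 1/1.03·[0.7333·74.3800 + 0.2667·100.8400] = 79.0641; exercise value = 83.2000 > continuation, so V_dd = 83.2000 (exercise)
Node u (S = 138): continuation = 1/1.03·[0.7333·8.0026 + 0.2667·45.4000] = 17.4517; exercise value = 4.0000 ≤ continuation, so V_u = 17.4517
Node d (S = 84): continuation = 1/1.03·[0.7333·45.4000 + 0.2667·83.2000] = 53.8641; exercise value = 58.0000 > continuation, so V_d = 58.0000 (exercise)
Node 0 (S = 120): continuation = 1/1.03·[0.7333·17.4517 + 0.2667·58.0000] = 27.4413; exercise value = 22.0000 ≤ continuation, so V_0 = 27.4413

£27.44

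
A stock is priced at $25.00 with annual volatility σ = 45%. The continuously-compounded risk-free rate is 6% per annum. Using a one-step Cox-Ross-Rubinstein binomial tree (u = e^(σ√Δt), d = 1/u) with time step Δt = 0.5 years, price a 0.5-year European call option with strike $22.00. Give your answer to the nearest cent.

$5.62

CRR parameters: u = e^(σ√Δt) = e^(0.45·√0.5) = 1.3746, d = 1/u = 0.7275
Per-period rate: rΔt = 0.06·0.5 = 0.03, so R = e^0.03 = 1.0305
Risk-neutral probability p = (e^0.03 − 0.7275)/(1.3746 − 0.7275) = 0.3030/0.6472 = 0.4682
Terminal stock prices: S_u = 34.37, S_d = 18.19
Terminal payoffs (S − K): max(12.37, 0) = 12.37, max(-3.814, 0) = 0
Node 0 (S = 25): V_0 = e^(−0.03)·[0.4682·12.3662 + 0.5318·0.0000] = 5.6184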